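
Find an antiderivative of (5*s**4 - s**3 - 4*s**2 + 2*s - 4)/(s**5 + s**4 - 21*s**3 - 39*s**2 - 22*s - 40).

Factor the denominator: (s - 5)*(s + 2)*(s + 4)*(s**2 + 1).
Partial-fraction decomposition: -(4*s + 137)/(1105*(s**2 + 1)) + 634/(153*(s + 4)) - 32/(35*(s + 2)) + 1453/(819*(s - 5)).
Integrate each term; A/(s−a) gives A·log|s−a|; the (Bs+D)/(s²+p²) term gives a log and an atan.

1453*log(s - 5)/819 - 32*log(s + 2)/35 + 634*log(s + 4)/153 - 2*log(s**2 + 1)/1105 - 137*atan(s)/1105 + C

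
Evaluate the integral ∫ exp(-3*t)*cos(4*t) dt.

4*exp(-3*t)*sin(4*t)/25 - 3*exp(-3*t)*cos(4*t)/25 + C

Let I denote the integral. Integrate by parts with u = cos(4*t), dv = exp(-3*t) dt, so v = -exp(-3*t)/3: I = -exp(-3*t)*cos(4*t)/3 − (4/3)·∫ exp(-3*t)*sin(4*t) dt.
Apply parts again with u = sin(4*t), dv = exp(-3*t) dt: ∫ exp(-3*t)*sin(4*t) dt = -exp(-3*t)*sin(4*t)/3 + (4/3)·I. Substituting back brings back I: I = 4*exp(-3*t)*sin(4*t)/9 - exp(-3*t)*cos(4*t)/3 − (16/9)·I.
Solving for I: (1 + 16/9)·I equals the remaining terms, so I = (9/25)·(4*exp(-3*t)*sin(4*t)/9 - exp(-3*t)*cos(4*t)/3).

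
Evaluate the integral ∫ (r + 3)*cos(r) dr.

r*sin(r) + 3*sin(r) + cos(r) + C

Use integration by parts with u = r + 3, dv = cos(r) dr, so v = sin(r).
Apply parts 1 times (tabular method): alternate signs, differentiate u down to 0, integrate dv up.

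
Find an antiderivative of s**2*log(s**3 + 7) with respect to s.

Let u = s**3 + 7, so du = (3*s**2) ds.
The integral becomes (1/3)·∫ log(u) du; integrate by parts with u′=log(u), dv′=du.

s**3*log(s**3 + 7)/3 - s**3/3 + 7*log(s**3 + 7)/3 + C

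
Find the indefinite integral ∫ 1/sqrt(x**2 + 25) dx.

Substitute x = 5·tan(θ), so dx = 5·sec(θ)^2 dθ and the radical becomes sqrt(x**2 + 25) = 5·sec(θ) by the Pythagorean identity.
Integrate the resulting trig expression in θ, then back-substitute tan(θ) = x/5, sec(θ) = sqrt(x**2 + 25)/5 (absorbing any constant into C).

log(x + sqrt(x**2 + 25)) + C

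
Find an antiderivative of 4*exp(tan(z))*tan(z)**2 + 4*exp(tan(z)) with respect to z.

Let u = tan(z), so du = (tan(z)**2 + 1) dz.
Rewriting, the integral becomes 4·∫ e^u du = 4·e^u.
Substituting back, u = tan(z).

4*exp(tan(z)) + C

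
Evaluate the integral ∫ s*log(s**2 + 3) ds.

Let u = s**2 + 3, so du = (2*s) ds.
The integral becomes (1/2)·∫ log(u) du; integrate by parts with u′=log(u), dv′=du.

s**2*log(s**2 + 3)/2 - s**2/2 + 3*log(s**2 + 3)/2 + C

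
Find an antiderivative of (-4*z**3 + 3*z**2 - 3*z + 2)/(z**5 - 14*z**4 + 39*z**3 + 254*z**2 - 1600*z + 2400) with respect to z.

Factor the denominator: (z - 6)*(z - 5)*(z - 4)**2*(z + 5).
Partial-fraction decomposition: 296/(4455*(z + 5)) - 2132/(81*(z - 4)) - 109/(9*(z - 4)**2) + 219/(5*(z - 5)) - 193/(11*(z - 6)).
Integrate each term; A/(z−a) gives A·log|z−a|; A/(z−a)² gives −A/(z−a).

-193*log(z - 6)/11 + 219*log(z - 5)/5 - 2132*log(z - 4)/81 + 296*log(z + 5)/4455 + 109/(9*z - 36) + C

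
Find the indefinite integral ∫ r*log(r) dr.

Use integration by parts with u = log(r), dv = r dr.
Then du = 1/r dr and v = r**2/2.

r**2*log(r)/2 - r**2/4 + C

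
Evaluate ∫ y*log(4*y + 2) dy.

y**2*log(4*y + 2)/2 - y**2/4 + y/4 - log(2*y + 1)/8 + C

Use integration by parts with u = log(4*y + 2), dv = y dy.
Then du = 4/(4*y + 2) dy and v = y**2/2.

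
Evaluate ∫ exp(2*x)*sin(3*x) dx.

Let I denote the integral. Integrate by parts with u = sin(3*x), dv = exp(2*x) dx, so v = exp(2*x)/2: I = exp(2*x)*sin(3*x)/2 − (3/2)·∫ exp(2*x)*cos(3*x) dx.
Apply parts again with u = cos(3*x), dv = exp(2*x) dx: ∫ exp(2*x)*cos(3*x) dx = exp(2*x)*cos(3*x)/2 + (3/2)·I. Substituting back brings back I: I = exp(2*x)*sin(3*x)/2 - 3*exp(2*x)*cos(3*x)/4 − (9/4)·I.
Solving for I: (1 + 9/4)·I equals the remaining terms, so I = (4/13)·(exp(2*x)*sin(3*x)/2 - 3*exp(2*x)*cos(3*x)/4).

2*exp(2*x)*sin(3*x)/13 - 3*exp(2*x)*cos(3*x)/13 + C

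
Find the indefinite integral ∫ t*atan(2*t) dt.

Use integration by parts with u = arctan(2*t), dv = t dt.
Then du = 2/(4*t**2 + 1) dt.

t**2*atan(2*t)/2 - t/4 + atan(2*t)/8 + C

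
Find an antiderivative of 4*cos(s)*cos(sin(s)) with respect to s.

4*sin(sin(s)) + C

Let u = sin(s), so du = (cos(s)) ds.
Rewriting, the integral becomes 4·∫ cos(u) du = 4·sin(u).
Substituting back, u = sin(s).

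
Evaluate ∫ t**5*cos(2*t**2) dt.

Let u = t², du = 2t dt; rewrite as (1/2)∫ u^2·cos(2u) du.
Now integrate by parts 2 times.

t**4*sin(2*t**2)/4 + t**2*cos(2*t**2)/4 - sin(2*t**2)/8 + C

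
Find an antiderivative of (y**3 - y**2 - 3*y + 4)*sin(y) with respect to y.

-y**3*cos(y) + 3*y**2*sin(y) + y**2*cos(y) - 2*y*sin(y) + 9*y*cos(y) - 9*sin(y) - 6*cos(y) + C

Use integration by parts with u = y**3 - y**2 - 3*y + 4, dv = sin(y) dy, so v = -cos(y).
Apply parts 3 times (tabular method): alternate signs, differentiate u down to 0, integrate dv up.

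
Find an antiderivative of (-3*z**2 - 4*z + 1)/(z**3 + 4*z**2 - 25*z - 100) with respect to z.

Factor the denominator: (z - 5)*(z + 4)*(z + 5).
Partial-fraction decomposition: -27/(5*(z + 5)) + 31/(9*(z + 4)) - 47/(45*(z - 5)).
Integrate each term: A/(z−a) contributes A·log|z−a|.

-47*log(z - 5)/45 + 31*log(z + 4)/9 - 27*log(z + 5)/5 + C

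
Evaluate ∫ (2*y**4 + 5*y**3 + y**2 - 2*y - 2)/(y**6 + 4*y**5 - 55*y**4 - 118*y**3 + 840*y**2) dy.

Factor the denominator: y**2*(y - 5)*(y - 4)*(y + 6)*(y + 7).
Partial-fraction decomposition: -787/(1617*(y + 7)) + 779/(1980*(y + 6)) - 419/(880*(y - 4)) + 472/(825*(y - 5)) - 479/(176400*y) - 1/(420*y**2).
Integrate each term; A/(y−a) gives A·log|y−a|; A/(y−a)² gives −A/(y−a).

-479*log(y)/176400 + 472*log(y - 5)/825 - 419*log(y - 4)/880 + 779*log(y + 6)/1980 - 787*log(y + 7)/1617 + 1/(420*y) + C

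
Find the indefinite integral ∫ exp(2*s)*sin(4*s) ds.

Let I denote the integral. Integrate by parts with u = sin(4*s), dv = exp(2*s) ds, so v = exp(2*s)/2: I = exp(2*s)*sin(4*s)/2 − 2·∫ exp(2*s)*cos(4*s) ds.
Apply parts again with u = cos(4*s), dv = exp(2*s) ds: ∫ exp(2*s)*cos(4*s) ds = exp(2*s)*cos(4*s)/2 + 2·I. Substituting back brings back I: I = exp(2*s)*sin(4*s)/2 - exp(2*s)*cos(4*s) − 4·I.
Solving for I: (1 + 4)·I equals the remaining terms, so I = (1/5)·(exp(2*s)*sin(4*s)/2 - exp(2*s)*cos(4*s)).

exp(2*s)*sin(4*s)/10 - exp(2*s)*cos(4*s)/5 + C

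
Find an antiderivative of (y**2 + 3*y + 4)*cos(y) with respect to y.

y**2*sin(y) + 3*y*sin(y) + 2*y*cos(y) + 2*sin(y) + 3*cos(y) + C

Use integration by parts with u = y**2 + 3*y + 4, dv = cos(y) dy, so v = sin(y).
Apply parts 2 times (tabular method): alternate signs, differentiate u down to 0, integrate dv up.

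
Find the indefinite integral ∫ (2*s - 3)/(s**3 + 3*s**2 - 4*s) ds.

3*log(s)/4 - log(s - 1)/5 - 11*log(s + 4)/20 + C

Factor the denominator: s*(s - 1)*(s + 4).
Partial-fraction decomposition: -11/(20*(s + 4)) - 1/(5*(s - 1)) + 3/(4*s).
Integrate each term: A/(s−a) contributes A·log|s−a|.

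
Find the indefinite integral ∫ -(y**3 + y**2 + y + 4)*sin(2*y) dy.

Use integration by parts with u = y**3 + y**2 + y + 4, dv = -sin(2*y) dy, so v = cos(2*y)/2.
Apply parts 3 times (tabular method): alternate signs, differentiate u down to 0, integrate dv up.

y**3*cos(2*y)/2 - 3*y**2*sin(2*y)/4 + y**2*cos(2*y)/2 - y*sin(2*y)/2 - y*cos(2*y)/4 + sin(2*y)/8 + 7*cos(2*y)/4 + C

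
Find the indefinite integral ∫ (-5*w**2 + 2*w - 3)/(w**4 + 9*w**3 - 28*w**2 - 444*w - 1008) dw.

Factor the denominator: (w - 7)*(w + 4)*(w + 6)**2.
Partial-fraction decomposition: -101/(52*(w + 6)) - 15/(2*(w + 6)**2) + 91/(44*(w + 4)) - 18/(143*(w - 7)).
Integrate each term; A/(w−a) gives A·log|w−a|; A/(w−a)² gives −A/(w−a).

-18*log(w - 7)/143 + 91*log(w + 4)/44 - 101*log(w + 6)/52 + 15/(2*w + 12) + C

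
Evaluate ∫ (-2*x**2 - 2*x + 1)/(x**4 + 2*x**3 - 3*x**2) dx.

Factor the denominator: x**2*(x - 1)*(x + 3).
Partial-fraction decomposition: 11/(36*(x + 3)) - 3/(4*(x - 1)) + 4/(9*x) - 1/(3*x**2).
Integrate each term; A/(x−a) gives A·log|x−a|; A/(x−a)² gives −A/(x−a).

4*log(x)/9 - 3*log(x - 1)/4 + 11*log(x + 3)/36 + 1/(3*x) + C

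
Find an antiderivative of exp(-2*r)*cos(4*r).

Let I denote the integral. Integrate by parts with u = cos(4*r), dv = exp(-2*r) dr, so v = -exp(-2*r)/2: I = -exp(-2*r)*cos(4*r)/2 − 2·∫ exp(-2*r)*sin(4*r) dr.
Apply parts again with u = sin(4*r), dv = exp(-2*r) dr: ∫ exp(-2*r)*sin(4*r) dr = -exp(-2*r)*sin(4*r)/2 + 2·I. Substituting back brings back I: I = exp(-2*r)*sin(4*r) - exp(-2*r)*cos(4*r)/2 − 4·I.
Solving for I: (1 + 4)·I equals the remaining terms, so I = (1/5)·(exp(-2*r)*sin(4*r) - exp(-2*r)*cos(4*r)/2).

exp(-2*r)*sin(4*r)/5 - exp(-2*r)*cos(4*r)/10 + C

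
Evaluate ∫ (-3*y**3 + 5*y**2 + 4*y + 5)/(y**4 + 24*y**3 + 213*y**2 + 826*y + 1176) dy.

29*log(y + 4)/2 - 809*log(y + 6)/2 + 387*log(y + 7) - 417/(y + 7) + C

Factor the denominator: (y + 4)*(y + 6)*(y + 7)**2.
Partial-fraction decomposition: 387/(y + 7) + 417/(y + 7)**2 - 809/(2*(y + 6)) + 29/(2*(y + 4)).
Integrate each term; A/(y−a) gives A·log|y−a|; A/(y−a)² gives −A/(y−a).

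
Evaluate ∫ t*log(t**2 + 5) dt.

t**2*log(t**2 + 5)/2 - t**2/2 + 5*log(t**2 + 5)/2 + C

Let u = t**2 + 5, so du = (2*t) dt.
The integral becomes (1/2)·∫ log(u) du; integrate by parts with u′=log(u), dv′=du.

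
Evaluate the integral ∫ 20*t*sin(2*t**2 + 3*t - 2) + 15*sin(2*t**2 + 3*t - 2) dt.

Let u = 2*t**2 + 3*t - 2, so du = (4*t + 3) dt.
Rewriting, the integral becomes 5·∫ sin(u) du = 5·-cos(u).
Substituting back, u = 2*t**2 + 3*t - 2.

-5*cos(2*t**2 + 3*t - 2) + C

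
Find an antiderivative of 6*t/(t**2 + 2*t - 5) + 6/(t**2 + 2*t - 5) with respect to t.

3*log(t**2 + 2*t - 5) + C

Let u = t**2 + 2*t - 5, so du = (2*t + 2) dt.
Rewriting, the integral becomes 3·∫ 1/u du = 3·log(u).
Substituting back, u = t**2 + 2*t - 5.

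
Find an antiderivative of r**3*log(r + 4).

r**4*log(r + 4)/4 - r**4/16 + r**3/3 - 2*r**2 + 16*r - 64*log(r + 4) + C

Use integration by parts with u = log(r + 4), dv = r**3 dr.
Then du = 1/(r + 4) dr and v = r**4/4.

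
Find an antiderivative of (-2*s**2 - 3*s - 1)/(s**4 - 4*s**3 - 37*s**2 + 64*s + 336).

-4*log(s - 7)/11 + 15*log(s - 4)/56 - log(s + 3)/7 + 21*log(s + 4)/88 + C

Factor the denominator: (s - 7)*(s - 4)*(s + 3)*(s + 4).
Partial-fraction decomposition: 21/(88*(s + 4)) - 1/(7*(s + 3)) + 15/(56*(s - 4)) - 4/(11*(s - 7)).
Integrate each term: A/(s−a) contributes A·log|s−a|.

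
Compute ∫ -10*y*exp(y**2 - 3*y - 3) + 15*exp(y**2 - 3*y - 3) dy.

-5*exp(y**2 - 3*y - 3) + C

Let u = y**2 - 3*y - 3, so du = (2*y - 3) dy.
Rewriting, the integral becomes -5·∫ e^u du = -5·e^u.
Substituting back, u = y**2 - 3*y - 3.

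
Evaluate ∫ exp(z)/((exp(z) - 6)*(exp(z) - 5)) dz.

Let u = e^z, du = e^z dz.
The integral becomes ∫ du/((u-5)(u-6)); decompose into partial fractions.

log(exp(z) - 6) - log(exp(z) - 5) + C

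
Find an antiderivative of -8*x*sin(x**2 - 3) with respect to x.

4*cos(x**2 - 3) + C

Let u = x**2 - 3, so du = (2*x) dx.
Rewriting, the integral becomes -4·∫ sin(u) du = -4·-cos(u).
Substituting back, u = x**2 - 3.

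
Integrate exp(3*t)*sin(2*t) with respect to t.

3*exp(3*t)*sin(2*t)/13 - 2*exp(3*t)*cos(2*t)/13 + C

Let I denote the integral. Integrate by parts with u = sin(2*t), dv = exp(3*t) dt, so v = exp(3*t)/3: I = exp(3*t)*sin(2*t)/3 − (2/3)·∫ exp(3*t)*cos(2*t) dt.
Apply parts again with u = cos(2*t), dv = exp(3*t) dt: ∫ exp(3*t)*cos(2*t) dt = exp(3*t)*cos(2*t)/3 + (2/3)·I. Substituting back brings back I: I = exp(3*t)*sin(2*t)/3 - 2*exp(3*t)*cos(2*t)/9 − (4/9)·I.
Solving for I: (1 + 4/9)·I equals the remaining terms, so I = (9/13)·(exp(3*t)*sin(2*t)/3 - 2*exp(3*t)*cos(2*t)/9).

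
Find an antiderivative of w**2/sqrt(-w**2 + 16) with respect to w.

Substitute w = 4·sin(θ), so dw = 4·cos(θ) dθ and the radical becomes sqrt(-w**2 + 16) = 4·cos(θ) by the Pythagorean identity.
Integrate the resulting trig expression in θ, then back-substitute θ = asin(w/4), sin(θ) = w/4, cos(θ) = sqrt(-w**2 + 16)/4 (absorbing any constant into C).

-w*sqrt(-w**2 + 16)/2 + 8*asin(w/4) + C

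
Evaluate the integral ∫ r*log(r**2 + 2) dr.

Let u = r**2 + 2, so du = (2*r) dr.
The integral becomes (1/2)·∫ log(u) du; integrate by parts with u′=log(u), dv′=du.

r**2*log(r**2 + 2)/2 - r**2/2 + log(r**2 + 2) + C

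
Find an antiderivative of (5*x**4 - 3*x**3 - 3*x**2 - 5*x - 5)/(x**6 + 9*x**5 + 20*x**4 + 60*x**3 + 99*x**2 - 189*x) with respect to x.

Factor the denominator: x*(x - 1)*(x + 3)*(x + 7)*(x**2 + 9).
Partial-fraction decomposition: (7193*x - 4647)/(15660*(x**2 + 9)) - 12917/(12992*(x + 7)) + 469/(864*(x + 3)) - 11/(320*(x - 1)) + 5/(189*x).
Integrate each term; A/(x−a) gives A·log|x−a|; the (Bx+D)/(x²+p²) term gives a log and an atan.

5*log(x)/189 - 11*log(x - 1)/320 + 469*log(x + 3)/864 - 12917*log(x + 7)/12992 + 7193*log(x**2 + 9)/31320 - 1549*atan(x/3)/15660 + C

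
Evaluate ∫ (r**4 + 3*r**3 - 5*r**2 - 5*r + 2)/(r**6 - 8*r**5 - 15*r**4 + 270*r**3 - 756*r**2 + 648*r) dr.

log(r)/324 + 217*log(r - 6)/324 - 346*log(r - 3)/729 - 3*log(r - 2)/16 - 125*log(r + 6)/11664 + 104/(81*r - 243) + C

Factor the denominator: r*(r - 6)*(r - 3)**2*(r - 2)*(r + 6).
Partial-fraction decomposition: -125/(11664*(r + 6)) - 3/(16*(r - 2)) - 346/(729*(r - 3)) - 104/(81*(r - 3)**2) + 217/(324*(r - 6)) + 1/(324*r).
Integrate each term; A/(r−a) gives A·log|r−a|; A/(r−a)² gives −A/(r−a).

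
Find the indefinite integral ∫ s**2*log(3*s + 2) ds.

s**3*log(3*s + 2)/3 - s**3/9 + s**2/9 - 4*s/27 + 8*log(3*s + 2)/81 + C

Use integration by parts with u = log(3*s + 2), dv = s**2 ds.
Then du = 3/(3*s + 2) ds and v = s**3/3.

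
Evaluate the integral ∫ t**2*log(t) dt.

Use integration by parts with u = log(t), dv = t**2 dt.
Then du = 1/t dt and v = t**3/3.

t**3*log(t)/3 - t**3/9 + C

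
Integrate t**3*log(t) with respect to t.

Use integration by parts with u = log(t), dv = t**3 dt.
Then du = 1/t dt and v = t**4/4.

t**4*log(t)/4 - t**4/16 + C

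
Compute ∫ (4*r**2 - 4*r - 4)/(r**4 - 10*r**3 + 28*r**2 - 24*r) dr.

log(r)/6 + 29*log(r - 6)/24 - 11*log(r - 2)/8 + 1/(2*r - 4) + C

Factor the denominator: r*(r - 6)*(r - 2)**2.
Partial-fraction decomposition: -11/(8*(r - 2)) - 1/(2*(r - 2)**2) + 29/(24*(r - 6)) + 1/(6*r).
Integrate each term; A/(r−a) gives A·log|r−a|; A/(r−a)² gives −A/(r−a).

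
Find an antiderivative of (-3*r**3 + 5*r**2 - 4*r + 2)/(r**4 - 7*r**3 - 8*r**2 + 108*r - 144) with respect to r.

Factor the denominator: (r - 6)*(r - 3)*(r - 2)*(r + 4).
Partial-fraction decomposition: -29/(42*(r + 4)) - 5/(12*(r - 2)) + 46/(21*(r - 3)) - 49/(12*(r - 6)).
Integrate each term: A/(r−a) contributes A·log|r−a|.

-49*log(r - 6)/12 + 46*log(r - 3)/21 - 5*log(r - 2)/12 - 29*log(r + 4)/42 + C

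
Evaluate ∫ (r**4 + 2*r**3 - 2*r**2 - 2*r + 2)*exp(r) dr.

(r**4 - 2*r**3 + 4*r**2 - 10*r + 12)*exp(r) + C

Use integration by parts with u = r**4 + 2*r**3 - 2*r**2 - 2*r + 2, dv = exp(r) dr, so v = exp(r).
Apply parts 4 times (tabular method): alternate signs, differentiate u down to 0, integrate dv up.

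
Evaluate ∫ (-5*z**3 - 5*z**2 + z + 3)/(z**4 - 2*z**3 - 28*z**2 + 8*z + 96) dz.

-1251*log(z - 6)/320 + 55*log(z - 2)/96 + 21*log(z + 2)/64 - 239*log(z + 4)/120 + C

Factor the denominator: (z - 6)*(z - 2)*(z + 2)*(z + 4).
Partial-fraction decomposition: -239/(120*(z + 4)) + 21/(64*(z + 2)) + 55/(96*(z - 2)) - 1251/(320*(z - 6)).
Integrate each term: A/(z−a) contributes A·log|z−a|.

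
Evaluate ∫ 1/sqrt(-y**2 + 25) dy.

asin(y/5) + C

Substitute y = 5·sin(θ), so dy = 5·cos(θ) dθ and the radical becomes sqrt(-y**2 + 25) = 5·cos(θ) by the Pythagorean identity.
Integrate the resulting trig expression in θ, then back-substitute θ = asin(y/5), sin(θ) = y/5, cos(θ) = sqrt(-y**2 + 25)/5 (absorbing any constant into C).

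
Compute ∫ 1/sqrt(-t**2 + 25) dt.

Substitute t = 5·sin(θ), so dt = 5·cos(θ) dθ and the radical becomes sqrt(-t**2 + 25) = 5·cos(θ) by the Pythagorean identity.
Integrate the resulting trig expression in θ, then back-substitute θ = asin(t/5), sin(θ) = t/5, cos(θ) = sqrt(-t**2 + 25)/5 (absorbing any constant into C).

asin(t/5) + C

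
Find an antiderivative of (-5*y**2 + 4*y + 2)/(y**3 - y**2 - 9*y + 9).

-31*log(y - 3)/12 - log(y - 1)/8 - 55*log(y + 3)/24 + C

Factor the denominator: (y - 3)*(y - 1)*(y + 3).
Partial-fraction decomposition: -55/(24*(y + 3)) - 1/(8*(y - 1)) - 31/(12*(y - 3)).
Integrate each term: A/(y−a) contributes A·log|y−a|.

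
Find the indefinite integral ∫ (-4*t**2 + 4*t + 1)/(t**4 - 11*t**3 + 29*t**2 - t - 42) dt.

Factor the denominator: (t - 7)*(t - 3)*(t - 2)*(t + 1).
Partial-fraction decomposition: 7/(96*(t + 1)) - 7/(15*(t - 2)) + 23/(16*(t - 3)) - 167/(160*(t - 7)).
Integrate each term: A/(t−a) contributes A·log|t−a|.

-167*log(t - 7)/160 + 23*log(t - 3)/16 - 7*log(t - 2)/15 + 7*log(t + 1)/96 + C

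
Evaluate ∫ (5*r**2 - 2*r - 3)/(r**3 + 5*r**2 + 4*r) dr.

Factor the denominator: r*(r + 1)*(r + 4).
Partial-fraction decomposition: 85/(12*(r + 4)) - 4/(3*(r + 1)) - 3/(4*r).
Integrate each term: A/(r−a) contributes A·log|r−a|.

-3*log(r)/4 - 4*log(r + 1)/3 + 85*log(r + 4)/12 + C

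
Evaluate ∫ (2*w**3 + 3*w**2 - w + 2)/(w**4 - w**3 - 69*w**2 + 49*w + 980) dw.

Factor the denominator: (w - 7)*(w - 5)*(w + 4)*(w + 7).
Partial-fraction decomposition: 265/(252*(w + 7)) - 74/(297*(w + 4)) - 161/(108*(w - 5)) + 207/(77*(w - 7)).
Integrate each term: A/(w−a) contributes A·log|w−a|.

207*log(w - 7)/77 - 161*log(w - 5)/108 - 74*log(w + 4)/297 + 265*log(w + 7)/252 + C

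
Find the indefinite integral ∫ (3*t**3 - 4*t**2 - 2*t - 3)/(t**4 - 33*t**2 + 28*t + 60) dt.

131*log(t - 5)/99 - log(t - 2)/72 - 4*log(t + 1)/45 + 783*log(t + 6)/440 + C

Factor the denominator: (t - 5)*(t - 2)*(t + 1)*(t + 6).
Partial-fraction decomposition: 783/(440*(t + 6)) - 4/(45*(t + 1)) - 1/(72*(t - 2)) + 131/(99*(t - 5)).
Integrate each term: A/(t−a) contributes A·log|t−a|.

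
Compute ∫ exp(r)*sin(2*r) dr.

exp(r)*sin(2*r)/5 - 2*exp(r)*cos(2*r)/5 + C

Let I denote the integral. Integrate by parts with u = sin(2*r), dv = exp(r) dr, so v = exp(r): I = exp(r)*sin(2*r) − 2·∫ exp(r)*cos(2*r) dr.
Apply parts again with u = cos(2*r), dv = exp(r) dr: ∫ exp(r)*cos(2*r) dr = exp(r)*cos(2*r) + 2·I. Substituting back brings back I: I = exp(r)*sin(2*r) - 2*exp(r)*cos(2*r) − 4·I.
Solving for I: (1 + 4)·I equals the remaining terms, so I = (1/5)·(exp(r)*sin(2*r) - 2*exp(r)*cos(2*r)).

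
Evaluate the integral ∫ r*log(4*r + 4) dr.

Use integration by parts with u = log(4*r + 4), dv = r dr.
Then du = 4/(4*r + 4) dr and v = r**2/2.

r**2*log(4*r + 4)/2 - r**2/4 + r/2 - log(r + 1)/2 + C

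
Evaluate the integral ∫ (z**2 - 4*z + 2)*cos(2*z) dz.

Use integration by parts with u = z**2 - 4*z + 2, dv = cos(2*z) dz, so v = sin(2*z)/2.
Apply parts 2 times (tabular method): alternate signs, differentiate u down to 0, integrate dv up.

z**2*sin(2*z)/2 - 2*z*sin(2*z) + z*cos(2*z)/2 + 3*sin(2*z)/4 - cos(2*z) + C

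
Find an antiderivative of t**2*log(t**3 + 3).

Let u = t**3 + 3, so du = (3*t**2) dt.
The integral becomes (1/3)·∫ log(u) du; integrate by parts with u′=log(u), dv′=du.

t**3*log(t**3 + 3)/3 - t**3/3 + log(t**3 + 3) + C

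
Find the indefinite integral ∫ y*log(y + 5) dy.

y**2*log(y + 5)/2 - y**2/4 + 5*y/2 - 25*log(y + 5)/2 + C

Use integration by parts with u = log(y + 5), dv = y dy.
Then du = 1/(y + 5) dy and v = y**2/2.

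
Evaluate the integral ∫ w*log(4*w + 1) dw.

w**2*log(4*w + 1)/2 - w**2/4 + w/8 - log(4*w + 1)/32 + C

Use integration by parts with u = log(4*w + 1), dv = w dw.
Then du = 4/(4*w + 1) dw and v = w**2/2.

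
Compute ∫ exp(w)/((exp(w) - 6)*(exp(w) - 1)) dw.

Let u = e^w, du = e^w dw.
The integral becomes ∫ du/((u-6)(u-1)); decompose into partial fractions.

log(exp(w) - 6)/5 - log(exp(w) - 1)/5 + C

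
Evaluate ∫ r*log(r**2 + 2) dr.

r**2*log(r**2 + 2)/2 - r**2/2 + log(r**2 + 2) + C

Let u = r**2 + 2, so du = (2*r) dr.
The integral becomes (1/2)·∫ log(u) du; integrate by parts with u′=log(u), dv′=du.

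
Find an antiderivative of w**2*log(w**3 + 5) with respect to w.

Let u = w**3 + 5, so du = (3*w**2) dw.
The integral becomes (1/3)·∫ log(u) du; integrate by parts with u′=log(u), dv′=du.

w**3*log(w**3 + 5)/3 - w**3/3 + 5*log(w**3 + 5)/3 + C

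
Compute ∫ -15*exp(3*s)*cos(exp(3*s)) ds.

-5*sin(exp(3*s)) + C

Let u = exp(3*s), so du = (3*exp(3*s)) ds.
Rewriting, the integral becomes -5·∫ cos(u) du = -5·sin(u).
Substituting back, u = exp(3*s).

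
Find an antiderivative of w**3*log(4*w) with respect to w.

Use integration by parts with u = log(4*w), dv = w**3 dw.
Then du = 1/w dw and v = w**4/4.

w**4*(log(w) + 2*log(2))/4 - w**4/16 + C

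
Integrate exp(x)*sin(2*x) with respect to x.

Let I denote the integral. Integrate by parts with u = sin(2*x), dv = exp(x) dx, so v = exp(x): I = exp(x)*sin(2*x) − 2·∫ exp(x)*cos(2*x) dx.
Apply parts again with u = cos(2*x), dv = exp(x) dx: ∫ exp(x)*cos(2*x) dx = exp(x)*cos(2*x) + 2·I. Substituting back brings back I: I = exp(x)*sin(2*x) - 2*exp(x)*cos(2*x) − 4·I.
Solving for I: (1 + 4)·I equals the remaining terms, so I = (1/5)·(exp(x)*sin(2*x) - 2*exp(x)*cos(2*x)).

exp(x)*sin(2*x)/5 - 2*exp(x)*cos(2*x)/5 + C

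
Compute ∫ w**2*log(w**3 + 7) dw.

w**3*log(w**3 + 7)/3 - w**3/3 + 7*log(w**3 + 7)/3 + C

Let u = w**3 + 7, so du = (3*w**2) dw.
The integral becomes (1/3)·∫ log(u) du; integrate by parts with u′=log(u), dv′=du.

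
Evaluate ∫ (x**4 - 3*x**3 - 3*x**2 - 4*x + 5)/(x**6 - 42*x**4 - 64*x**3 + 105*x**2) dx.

-4*log(x)/441 + 601*log(x - 7)/17640 + log(x - 1)/36 + 19*log(x + 3)/90 - 19*log(x + 5)/72 - 1/(21*x) + C

Factor the denominator: x**2*(x - 7)*(x - 1)*(x + 3)*(x + 5).
Partial-fraction decomposition: -19/(72*(x + 5)) + 19/(90*(x + 3)) + 1/(36*(x - 1)) + 601/(17640*(x - 7)) - 4/(441*x) + 1/(21*x**2).
Integrate each term; A/(x−a) gives A·log|x−a|; A/(x−a)² gives −A/(x−a).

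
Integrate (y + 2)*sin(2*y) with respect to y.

-y*cos(2*y)/2 + sin(2*y)/4 - cos(2*y) + C

Use integration by parts with u = y + 2, dv = sin(2*y) dy, so v = -cos(2*y)/2.
Apply parts 1 times (tabular method): alternate signs, differentiate u down to 0, integrate dv up.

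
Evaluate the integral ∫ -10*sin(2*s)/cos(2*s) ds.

5*log(cos(2*s)) + C

Let u = cos(2*s), so du = (-2*sin(2*s)) ds.
Rewriting, the integral becomes 5·∫ 1/u du = 5·log(u).
Substituting back, u = cos(2*s).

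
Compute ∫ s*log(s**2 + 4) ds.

Let u = s**2 + 4, so du = (2*s) ds.
The integral becomes (1/2)·∫ log(u) du; integrate by parts with u′=log(u), dv′=du.

s**2*log(s**2 + 4)/2 - s**2/2 + 2*log(s**2 + 4) + C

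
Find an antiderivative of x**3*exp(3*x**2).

(3*x**2 - 1)*exp(3*x**2)/18 + C

Let u = x², du = 2x dx; rewrite as (1/2)∫ u^1·exp(3u) du.
Now integrate by parts 1 time.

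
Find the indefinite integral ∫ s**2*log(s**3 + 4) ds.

s**3*log(s**3 + 4)/3 - s**3/3 + 4*log(s**3 + 4)/3 + C

Let u = s**3 + 4, so du = (3*s**2) ds.
The integral becomes (1/3)·∫ log(u) du; integrate by parts with u′=log(u), dv′=du.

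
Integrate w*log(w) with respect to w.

w**2*log(w)/2 - w**2/4 + C

Use integration by parts with u = log(w), dv = w dw.
Then du = 1/w dw and v = w**2/2.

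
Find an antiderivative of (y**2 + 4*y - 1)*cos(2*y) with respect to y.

y**2*sin(2*y)/2 + 2*y*sin(2*y) + y*cos(2*y)/2 - 3*sin(2*y)/4 + cos(2*y) + C

Use integration by parts with u = y**2 + 4*y - 1, dv = cos(2*y) dy, so v = sin(2*y)/2.
Apply parts 2 times (tabular method): alternate signs, differentiate u down to 0, integrate dv up.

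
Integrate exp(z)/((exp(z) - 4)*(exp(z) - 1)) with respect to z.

Let u = e^z, du = e^z dz.
The integral becomes ∫ du/((u-1)(u-4)); decompose into partial fractions.

log(exp(z) - 4)/3 - log(exp(z) - 1)/3 + C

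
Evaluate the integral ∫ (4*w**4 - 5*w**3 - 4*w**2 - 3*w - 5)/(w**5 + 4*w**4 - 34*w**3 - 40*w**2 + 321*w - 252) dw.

Factor the denominator: (w - 3)**2*(w - 1)*(w + 4)*(w + 7).
Partial-fraction decomposition: 3713/(800*(w + 7)) - 429/(245*(w + 4)) - 13/(160*(w - 1)) + 1459/(1225*(w - 3)) + 139/(140*(w - 3)**2).
Integrate each term; A/(w−a) gives A·log|w−a|; A/(w−a)² gives −A/(w−a).

1459*log(w - 3)/1225 - 13*log(w - 1)/160 - 429*log(w + 4)/245 + 3713*log(w + 7)/800 - 139/(140*w - 420) + C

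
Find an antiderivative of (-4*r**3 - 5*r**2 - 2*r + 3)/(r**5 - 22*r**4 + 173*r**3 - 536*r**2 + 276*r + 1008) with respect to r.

-407*log(r - 7)/6 + 12181*log(r - 6)/196 + 341*log(r - 4)/60 + log(r + 1)/490 - 1053/(14*r - 84) + C

Factor the denominator: (r - 7)*(r - 6)**2*(r - 4)*(r + 1).
Partial-fraction decomposition: 1/(490*(r + 1)) + 341/(60*(r - 4)) + 12181/(196*(r - 6)) + 1053/(14*(r - 6)**2) - 407/(6*(r - 7)).
Integrate each term; A/(r−a) gives A·log|r−a|; A/(r−a)² gives −A/(r−a).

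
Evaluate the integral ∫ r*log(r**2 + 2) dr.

Let u = r**2 + 2, so du = (2*r) dr.
The integral becomes (1/2)·∫ log(u) du; integrate by parts with u′=log(u), dv′=du.

r**2*log(r**2 + 2)/2 - r**2/2 + log(r**2 + 2) + C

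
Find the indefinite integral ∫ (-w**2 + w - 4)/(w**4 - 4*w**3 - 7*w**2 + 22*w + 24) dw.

Factor the denominator: (w - 4)*(w - 3)*(w + 1)*(w + 2).
Partial-fraction decomposition: 1/(3*(w + 2)) - 3/(10*(w + 1)) + 1/(2*(w - 3)) - 8/(15*(w - 4)).
Integrate each term: A/(w−a) contributes A·log|w−a|.

-8*log(w - 4)/15 + log(w - 3)/2 - 3*log(w + 1)/10 + log(w + 2)/3 + C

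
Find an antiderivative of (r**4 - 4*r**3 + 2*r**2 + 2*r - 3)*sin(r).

-r**4*cos(r) + 4*r**3*sin(r) + 4*r**3*cos(r) - 12*r**2*sin(r) + 10*r**2*cos(r) - 20*r*sin(r) - 26*r*cos(r) + 26*sin(r) - 17*cos(r) + C

Use integration by parts with u = r**4 - 4*r**3 + 2*r**2 + 2*r - 3, dv = sin(r) dr, so v = -cos(r).
Apply parts 4 times (tabular method): alternate signs, differentiate u down to 0, integrate dv up.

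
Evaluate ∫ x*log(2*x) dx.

Use integration by parts with u = log(2*x), dv = x dx.
Then du = 1/x dx and v = x**2/2.

x**2*(log(x) + log(2))/2 - x**2/4 + C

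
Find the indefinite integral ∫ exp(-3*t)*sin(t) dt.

Let I denote the integral. Integrate by parts with u = sin(t), dv = exp(-3*t) dt, so v = -exp(-3*t)/3: I = -exp(-3*t)*sin(t)/3 + (1/3)·∫ exp(-3*t)*cos(t) dt.
Apply parts again with u = cos(t), dv = exp(-3*t) dt: ∫ exp(-3*t)*cos(t) dt = -exp(-3*t)*cos(t)/3 − (1/3)·I. Substituting back brings back I: I = -exp(-3*t)*sin(t)/3 - exp(-3*t)*cos(t)/9 − (1/9)·I.
Solving for I: (1 + 1/9)·I equals the remaining terms, so I = (9/10)·(-exp(-3*t)*sin(t)/3 - exp(-3*t)*cos(t)/9).

-3*exp(-3*t)*sin(t)/10 - exp(-3*t)*cos(t)/10 + C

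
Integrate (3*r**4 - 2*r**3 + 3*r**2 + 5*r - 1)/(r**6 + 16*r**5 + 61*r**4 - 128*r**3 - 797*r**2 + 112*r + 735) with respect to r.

Factor the denominator: (r - 3)*(r - 1)*(r + 1)*(r + 5)*(r + 7)**2.
Partial-fraction decomposition: 8059/(2880*(r + 7)) + 25/(3*(r + 7)**2) - 1087/(384*(r + 5)) + 1/(576*(r + 1)) - 1/(192*(r - 1)) + 23/(640*(r - 3)).
Integrate each term; A/(r−a) gives A·log|r−a|; A/(r−a)² gives −A/(r−a).

23*log(r - 3)/640 - log(r - 1)/192 + log(r + 1)/576 - 1087*log(r + 5)/384 + 8059*log(r + 7)/2880 - 25/(3*r + 21) + C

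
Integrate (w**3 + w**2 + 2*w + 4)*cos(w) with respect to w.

w**3*sin(w) + w**2*sin(w) + 3*w**2*cos(w) - 4*w*sin(w) + 2*w*cos(w) + 2*sin(w) - 4*cos(w) + C

Use integration by parts with u = w**3 + w**2 + 2*w + 4, dv = cos(w) dw, so v = sin(w).
Apply parts 3 times (tabular method): alternate signs, differentiate u down to 0, integrate dv up.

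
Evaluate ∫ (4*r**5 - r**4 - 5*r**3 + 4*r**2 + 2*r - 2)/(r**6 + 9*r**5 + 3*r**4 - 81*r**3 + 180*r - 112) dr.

Factor the denominator: (r - 2)*(r - 1)**2*(r + 2)*(r + 4)*(r + 7).
Partial-fraction decomposition: 3763/(480*(r + 7)) - 221/(50*(r + 4)) + 47/(180*(r + 2)) - 701/(7200*(r - 1)) - 1/(60*(r - 1)**2) + 5/(12*(r - 2)).
Integrate each term; A/(r−a) gives A·log|r−a|; A/(r−a)² gives −A/(r−a).

5*log(r - 2)/12 - 701*log(r - 1)/7200 + 47*log(r + 2)/180 - 221*log(r + 4)/50 + 3763*log(r + 7)/480 + 1/(60*r - 60) + C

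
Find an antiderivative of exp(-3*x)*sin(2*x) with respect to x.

Let I denote the integral. Integrate by parts with u = sin(2*x), dv = exp(-3*x) dx, so v = -exp(-3*x)/3: I = -exp(-3*x)*sin(2*x)/3 + (2/3)·∫ exp(-3*x)*cos(2*x) dx.
Apply parts again with u = cos(2*x), dv = exp(-3*x) dx: ∫ exp(-3*x)*cos(2*x) dx = -exp(-3*x)*cos(2*x)/3 − (2/3)·I. Substituting back brings back I: I = -exp(-3*x)*sin(2*x)/3 - 2*exp(-3*x)*cos(2*x)/9 − (4/9)·I.
Solving for I: (1 + 4/9)·I equals the remaining terms, so I = (9/13)·(-exp(-3*x)*sin(2*x)/3 - 2*exp(-3*x)*cos(2*x)/9).

-3*exp(-3*x)*sin(2*x)/13 - 2*exp(-3*x)*cos(2*x)/13 + C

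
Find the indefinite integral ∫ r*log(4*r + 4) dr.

Use integration by parts with u = log(4*r + 4), dv = r dr.
Then du = 4/(4*r + 4) dr and v = r**2/2.

r**2*log(4*r + 4)/2 - r**2/4 + r/2 - log(r + 1)/2 + C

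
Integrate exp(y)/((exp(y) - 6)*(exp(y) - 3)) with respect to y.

log(exp(y) - 6)/3 - log(exp(y) - 3)/3 + C

Let u = e^y, du = e^y dy.
The integral becomes ∫ du/((u-3)(u-6)); decompose into partial fractions.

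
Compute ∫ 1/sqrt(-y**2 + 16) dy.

Substitute y = 4·sin(θ), so dy = 4·cos(θ) dθ and the radical becomes sqrt(-y**2 + 16) = 4·cos(θ) by the Pythagorean identity.
Integrate the resulting trig expression in θ, then back-substitute θ = asin(y/4), sin(θ) = y/4, cos(θ) = sqrt(-y**2 + 16)/4 (absorbing any constant into C).

asin(y/4) + C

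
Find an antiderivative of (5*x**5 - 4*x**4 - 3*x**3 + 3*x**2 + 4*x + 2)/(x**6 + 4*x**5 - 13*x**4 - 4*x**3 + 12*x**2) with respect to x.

Factor the denominator: x**2*(x - 2)*(x - 1)*(x + 1)*(x + 6).
Partial-fraction decomposition: 619/(144*(x + 6)) - 1/(6*(x + 1)) - 1/(2*(x - 1)) + 47/(48*(x - 2)) + 7/(18*x) + 1/(6*x**2).
Integrate each term; A/(x−a) gives A·log|x−a|; A/(x−a)² gives −A/(x−a).

7*log(x)/18 + 47*log(x - 2)/48 - log(x - 1)/2 - log(x + 1)/6 + 619*log(x + 6)/144 - 1/(6*x) + C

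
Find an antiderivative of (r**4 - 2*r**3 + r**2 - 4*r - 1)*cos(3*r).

Use integration by parts with u = r**4 - 2*r**3 + r**2 - 4*r - 1, dv = cos(3*r) dr, so v = sin(3*r)/3.
Apply parts 4 times (tabular method): alternate signs, differentiate u down to 0, integrate dv up.

r**4*sin(3*r)/3 - 2*r**3*sin(3*r)/3 + 4*r**3*cos(3*r)/9 - r**2*sin(3*r)/9 - 2*r**2*cos(3*r)/3 - 8*r*sin(3*r)/9 - 2*r*cos(3*r)/27 - 25*sin(3*r)/81 - 8*cos(3*r)/27 + C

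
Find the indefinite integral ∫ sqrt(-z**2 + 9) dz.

z*sqrt(-z**2 + 9)/2 + 9*asin(z/3)/2 + C

Substitute z = 3·sin(θ), so dz = 3·cos(θ) dθ and the radical becomes sqrt(-z**2 + 9) = 3·cos(θ) by the Pythagorean identity.
Integrate the resulting trig expression in θ, then back-substitute θ = asin(z/3), sin(θ) = z/3, cos(θ) = sqrt(-z**2 + 9)/3 (absorbing any constant into C).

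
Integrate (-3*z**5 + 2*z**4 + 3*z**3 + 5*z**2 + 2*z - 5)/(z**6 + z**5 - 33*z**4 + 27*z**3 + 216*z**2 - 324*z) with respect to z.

5*log(z)/324 - 797*log(z - 3)/729 - 21*log(z - 2)/80 + 211*log(z + 3)/405 - 25435*log(z + 6)/11664 + 220/(81*z - 243) + C

Factor the denominator: z*(z - 3)**2*(z - 2)*(z + 3)*(z + 6).
Partial-fraction decomposition: -25435/(11664*(z + 6)) + 211/(405*(z + 3)) - 21/(80*(z - 2)) - 797/(729*(z - 3)) - 220/(81*(z - 3)**2) + 5/(324*z).
Integrate each term; A/(z−a) gives A·log|z−a|; A/(z−a)² gives −A/(z−a).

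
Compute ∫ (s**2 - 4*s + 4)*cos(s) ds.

Use integration by parts with u = s**2 - 4*s + 4, dv = cos(s) ds, so v = sin(s).
Apply parts 2 times (tabular method): alternate signs, differentiate u down to 0, integrate dv up.

s**2*sin(s) - 4*s*sin(s) + 2*s*cos(s) + 2*sin(s) - 4*cos(s) + C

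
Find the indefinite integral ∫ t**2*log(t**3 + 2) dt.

t**3*log(t**3 + 2)/3 - t**3/3 + 2*log(t**3 + 2)/3 + C

Let u = t**3 + 2, so du = (3*t**2) dt.
The integral becomes (1/3)·∫ log(u) du; integrate by parts with u′=log(u), dv′=du.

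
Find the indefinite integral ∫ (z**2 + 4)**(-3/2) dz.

z/(4*sqrt(z**2 + 4)) + C

Substitute z = 2·tan(θ), so dz = 2·sec(θ)^2 dθ and the radical becomes sqrt(z**2 + 4) = 2·sec(θ) by the Pythagorean identity.
Integrate the resulting trig expression in θ, then back-substitute tan(θ) = z/2, sec(θ) = sqrt(z**2 + 4)/2 (absorbing any constant into C).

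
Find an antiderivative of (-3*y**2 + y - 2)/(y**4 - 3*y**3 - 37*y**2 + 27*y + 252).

-71*log(y - 7)/220 + 13*log(y - 3)/84 - 8*log(y + 3)/15 + 54*log(y + 4)/77 + C

Factor the denominator: (y - 7)*(y - 3)*(y + 3)*(y + 4).
Partial-fraction decomposition: 54/(77*(y + 4)) - 8/(15*(y + 3)) + 13/(84*(y - 3)) - 71/(220*(y - 7)).
Integrate each term: A/(y−a) contributes A·log|y−a|.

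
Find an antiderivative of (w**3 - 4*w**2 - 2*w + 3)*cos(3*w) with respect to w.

Use integration by parts with u = w**3 - 4*w**2 - 2*w + 3, dv = cos(3*w) dw, so v = sin(3*w)/3.
Apply parts 3 times (tabular method): alternate signs, differentiate u down to 0, integrate dv up.

w**3*sin(3*w)/3 - 4*w**2*sin(3*w)/3 + w**2*cos(3*w)/3 - 8*w*sin(3*w)/9 - 8*w*cos(3*w)/9 + 35*sin(3*w)/27 - 8*cos(3*w)/27 + C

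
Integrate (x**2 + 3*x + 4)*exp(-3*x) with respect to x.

(-9*x**2 - 33*x - 47)*exp(-3*x)/27 + C

Use integration by parts with u = x**2 + 3*x + 4, dv = exp(-3*x) dx, so v = -exp(-3*x)/3.
Apply parts 2 times (tabular method): alternate signs, differentiate u down to 0, integrate dv up.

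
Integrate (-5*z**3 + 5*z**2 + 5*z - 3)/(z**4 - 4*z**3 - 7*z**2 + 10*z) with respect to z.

Factor the denominator: z*(z - 5)*(z - 1)*(z + 2).
Partial-fraction decomposition: -47/(42*(z + 2)) - 1/(6*(z - 1)) - 239/(70*(z - 5)) - 3/(10*z).
Integrate each term: A/(z−a) contributes A·log|z−a|.

-3*log(z)/10 - 239*log(z - 5)/70 - log(z - 1)/6 - 47*log(z + 2)/42 + C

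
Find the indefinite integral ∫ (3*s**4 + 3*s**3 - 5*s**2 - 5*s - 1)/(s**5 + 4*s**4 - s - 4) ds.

-log(s - 1)/4 + log(s + 1)/12 + 103*log(s + 4)/51 + 39*log(s**2 + 1)/68 - 10*atan(s)/17 + C

Factor the denominator: (s - 1)*(s + 1)*(s + 4)*(s**2 + 1).
Partial-fraction decomposition: (39*s - 20)/(34*(s**2 + 1)) + 103/(51*(s + 4)) + 1/(12*(s + 1)) - 1/(4*(s - 1)).
Integrate each term; A/(s−a) gives A·log|s−a|; the (Bs+D)/(s²+p²) term gives a log and an atan.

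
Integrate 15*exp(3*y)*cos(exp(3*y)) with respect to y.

5*sin(exp(3*y)) + C

Let u = exp(3*y), so du = (3*exp(3*y)) dy.
Rewriting, the integral becomes 5·∫ cos(u) du = 5·sin(u).
Substituting back, u = exp(3*y).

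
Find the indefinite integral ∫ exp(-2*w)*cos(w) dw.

exp(-2*w)*sin(w)/5 - 2*exp(-2*w)*cos(w)/5 + C

Let I denote the integral. Integrate by parts with u = cos(w), dv = exp(-2*w) dw, so v = -exp(-2*w)/2: I = -exp(-2*w)*cos(w)/2 − (1/2)·∫ exp(-2*w)*sin(w) dw.
Apply parts again with u = sin(w), dv = exp(-2*w) dw: ∫ exp(-2*w)*sin(w) dw = -exp(-2*w)*sin(w)/2 + (1/2)·I. Substituting back brings back I: I = exp(-2*w)*sin(w)/4 - exp(-2*w)*cos(w)/2 − (1/4)·I.
Solving for I: (1 + 1/4)·I equals the remaining terms, so I = (4/5)·(exp(-2*w)*sin(w)/4 - exp(-2*w)*cos(w)/2).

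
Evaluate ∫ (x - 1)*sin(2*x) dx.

-x*cos(2*x)/2 + sin(2*x)/4 + cos(2*x)/2 + C

Use integration by parts with u = x - 1, dv = sin(2*x) dx, so v = -cos(2*x)/2.
Apply parts 1 times (tabular method): alternate signs, differentiate u down to 0, integrate dv up.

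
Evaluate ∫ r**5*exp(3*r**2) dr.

(9*r**4 - 6*r**2 + 2)*exp(3*r**2)/54 + C

Let u = r², du = 2r dr; rewrite as (1/2)∫ u^2·exp(3u) du.
Now integrate by parts 2 times.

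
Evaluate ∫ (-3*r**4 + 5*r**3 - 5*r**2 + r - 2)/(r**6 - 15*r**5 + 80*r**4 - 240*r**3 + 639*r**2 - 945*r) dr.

2*log(r)/945 - 358*log(r - 7)/203 + 343*log(r - 5)/170 - 19*log(r - 3)/54 + 1273*log(r**2 + 9)/26622 + 1385*atan(r/3)/13311 + C

Factor the denominator: r*(r - 7)*(r - 5)*(r - 3)*(r**2 + 9).
Partial-fraction decomposition: (1273*r + 4155)/(13311*(r**2 + 9)) - 19/(54*(r - 3)) + 343/(170*(r - 5)) - 358/(203*(r - 7)) + 2/(945*r).
Integrate each term; A/(r−a) gives A·log|r−a|; the (Br+D)/(r²+p²) term gives a log and an atan.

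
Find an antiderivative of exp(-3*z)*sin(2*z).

-3*exp(-3*z)*sin(2*z)/13 - 2*exp(-3*z)*cos(2*z)/13 + C

Let I denote the integral. Integrate by parts with u = sin(2*z), dv = exp(-3*z) dz, so v = -exp(-3*z)/3: I = -exp(-3*z)*sin(2*z)/3 + (2/3)·∫ exp(-3*z)*cos(2*z) dz.
Apply parts again with u = cos(2*z), dv = exp(-3*z) dz: ∫ exp(-3*z)*cos(2*z) dz = -exp(-3*z)*cos(2*z)/3 − (2/3)·I. Substituting back brings back I: I = -exp(-3*z)*sin(2*z)/3 - 2*exp(-3*z)*cos(2*z)/9 − (4/9)·I.
Solving for I: (1 + 4/9)·I equals the remaining terms, so I = (9/13)·(-exp(-3*z)*sin(2*z)/3 - 2*exp(-3*z)*cos(2*z)/9).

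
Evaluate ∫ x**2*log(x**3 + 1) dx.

x**3*log(x**3 + 1)/3 - x**3/3 + log(x**3 + 1)/3 + C

Let u = x**3 + 1, so du = (3*x**2) dx.
The integral becomes (1/3)·∫ log(u) du; integrate by parts with u′=log(u), dv′=du.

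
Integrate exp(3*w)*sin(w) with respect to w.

3*exp(3*w)*sin(w)/10 - exp(3*w)*cos(w)/10 + C

Let I denote the integral. Integrate by parts with u = sin(w), dv = exp(3*w) dw, so v = exp(3*w)/3: I = exp(3*w)*sin(w)/3 − (1/3)·∫ exp(3*w)*cos(w) dw.
Apply parts again with u = cos(w), dv = exp(3*w) dw: ∫ exp(3*w)*cos(w) dw = exp(3*w)*cos(w)/3 + (1/3)·I. Substituting back brings back I: I = exp(3*w)*sin(w)/3 - exp(3*w)*cos(w)/9 − (1/9)·I.
Solving for I: (1 + 1/9)·I equals the remaining terms, so I = (9/10)·(exp(3*w)*sin(w)/3 - exp(3*w)*cos(w)/9).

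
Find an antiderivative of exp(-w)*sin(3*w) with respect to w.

Let I denote the integral. Integrate by parts with u = sin(3*w), dv = exp(-w) dw, so v = -exp(-w): I = -exp(-w)*sin(3*w) + 3·∫ exp(-w)*cos(3*w) dw.
Apply parts again with u = cos(3*w), dv = exp(-w) dw: ∫ exp(-w)*cos(3*w) dw = -exp(-w)*cos(3*w) − 3·I. Substituting back brings back I: I = -exp(-w)*sin(3*w) - 3*exp(-w)*cos(3*w) − 9·I.
Solving for I: (1 + 9)·I equals the remaining terms, so I = (1/10)·(-exp(-w)*sin(3*w) - 3*exp(-w)*cos(3*w)).

-exp(-w)*sin(3*w)/10 - 3*exp(-w)*cos(3*w)/10 + C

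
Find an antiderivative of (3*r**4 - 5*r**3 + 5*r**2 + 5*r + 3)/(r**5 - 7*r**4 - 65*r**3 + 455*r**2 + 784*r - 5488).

275113*log(r - 7)/213444 + 551*log(r - 4)/792 - 1151*log(r + 4)/2904 + 9131*log(r + 7)/6468 - 5771/(462*r - 3234) + C

Factor the denominator: (r - 7)**2*(r - 4)*(r + 4)*(r + 7).
Partial-fraction decomposition: 9131/(6468*(r + 7)) - 1151/(2904*(r + 4)) + 551/(792*(r - 4)) + 275113/(213444*(r - 7)) + 5771/(462*(r - 7)**2).
Integrate each term; A/(r−a) gives A·log|r−a|; A/(r−a)² gives −A/(r−a).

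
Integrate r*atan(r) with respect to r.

r**2*atan(r)/2 - r/2 + atan(r)/2 + C

Use integration by parts with u = arctan(r), dv = r dr.
Then du = 1/(r**2 + 1) dr.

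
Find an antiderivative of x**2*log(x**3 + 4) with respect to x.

x**3*log(x**3 + 4)/3 - x**3/3 + 4*log(x**3 + 4)/3 + C

Let u = x**3 + 4, so du = (3*x**2) dx.
The integral becomes (1/3)·∫ log(u) du; integrate by parts with u′=log(u), dv′=du.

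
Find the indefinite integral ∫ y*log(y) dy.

Use integration by parts with u = log(y), dv = y dy.
Then du = 1/y dy and v = y**2/2.

y**2*log(y)/2 - y**2/4 + C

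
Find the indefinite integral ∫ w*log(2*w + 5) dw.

w**2*log(2*w + 5)/2 - w**2/4 + 5*w/4 - 25*log(2*w + 5)/8 + C

Use integration by parts with u = log(2*w + 5), dv = w dw.
Then du = 2/(2*w + 5) dw and v = w**2/2.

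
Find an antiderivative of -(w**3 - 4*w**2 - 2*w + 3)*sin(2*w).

w**3*cos(2*w)/2 - 3*w**2*sin(2*w)/4 - 2*w**2*cos(2*w) + 2*w*sin(2*w) - 7*w*cos(2*w)/4 + 7*sin(2*w)/8 + 5*cos(2*w)/2 + C

Use integration by parts with u = w**3 - 4*w**2 - 2*w + 3, dv = -sin(2*w) dw, so v = cos(2*w)/2.
Apply parts 3 times (tabular method): alternate signs, differentiate u down to 0, integrate dv up.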